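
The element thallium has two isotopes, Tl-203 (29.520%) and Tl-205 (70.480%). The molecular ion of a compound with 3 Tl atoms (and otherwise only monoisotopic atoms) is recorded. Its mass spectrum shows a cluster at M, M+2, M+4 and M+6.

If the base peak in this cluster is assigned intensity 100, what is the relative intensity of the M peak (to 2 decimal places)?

Binomial terms of (0.29520 + 0.70480)^3: M 0.0257, M+2 0.1843, M+4 0.4399, M+6 0.3501 → M+4 is the base peak.
P(M+4) = C(3,2) × 0.29520^1 × 0.70480^2 = 3 × 0.2952 × 0.49674304 = 0.439916 (base)
P(M) = C(3,0) × 0.29520^3 × 0.70480^0 = 1 × 0.02572463 × 1.0000 = 0.025725
Relative intensity = 0.025725 / 0.439916 × 100 = 5.85

5.85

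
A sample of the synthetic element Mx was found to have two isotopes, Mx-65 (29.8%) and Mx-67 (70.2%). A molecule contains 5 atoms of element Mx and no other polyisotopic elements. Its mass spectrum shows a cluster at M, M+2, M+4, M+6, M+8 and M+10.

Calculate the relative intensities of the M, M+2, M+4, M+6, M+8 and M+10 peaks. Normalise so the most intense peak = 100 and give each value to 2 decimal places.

0.65 : 7.65 : 36.04 : 84.90 : 100.00 : 47.11

The 5 Mx atoms are independent, so intensities follow the terms of (0.298 + 0.702)^5.
P(M) = 0.298^5 = 0.002350
P(M+2) = 5 × 0.298^4 × 0.702^1 = 0.027680
P(M+4) = 10 × 0.298^3 × 0.702^2 = 0.130414
P(M+6) = 10 × 0.298^2 × 0.702^3 = 0.307216
P(M+8) = 5 × 0.298^1 × 0.702^4 = 0.361855
P(M+10) = 0.702^5 = 0.170485
The M+8 peak is largest (0.361855); scaling to 100 gives 0.65 : 7.65 : 36.04 : 84.90 : 100.00 : 47.11.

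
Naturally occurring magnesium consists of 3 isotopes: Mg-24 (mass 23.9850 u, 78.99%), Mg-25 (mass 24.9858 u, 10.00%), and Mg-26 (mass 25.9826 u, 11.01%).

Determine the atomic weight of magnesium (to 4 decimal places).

24.3050 u

Average mass = Σ (abundance × isotope mass) = 0.7899 × 23.9850 + 0.1000 × 24.9858 + 0.1101 × 25.9826
= 18.94575 + 2.49858 + 2.86068 = 24.30501 u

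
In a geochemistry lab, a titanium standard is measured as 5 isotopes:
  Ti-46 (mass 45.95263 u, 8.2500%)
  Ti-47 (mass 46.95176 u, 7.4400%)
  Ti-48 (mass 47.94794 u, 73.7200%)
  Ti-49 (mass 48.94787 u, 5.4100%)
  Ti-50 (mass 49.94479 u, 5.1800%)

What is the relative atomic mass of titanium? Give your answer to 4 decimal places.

Average mass = Σ (abundance × isotope mass) = 0.082500 × 45.95263 + 0.074400 × 46.95176 + 0.737200 × 47.94794 + 0.054100 × 48.94787 + 0.051800 × 49.94479
= 3.791092 + 3.493211 + 35.347221 + 2.648080 + 2.587140 = 47.866744 u

47.8667 u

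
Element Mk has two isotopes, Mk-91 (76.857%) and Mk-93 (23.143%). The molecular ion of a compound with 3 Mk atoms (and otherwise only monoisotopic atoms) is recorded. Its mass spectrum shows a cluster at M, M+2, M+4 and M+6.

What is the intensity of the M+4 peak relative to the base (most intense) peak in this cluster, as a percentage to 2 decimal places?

(0.76857 + 0.23143)^3 gives M 0.4540, M+2 0.4101, M+4 0.1235, M+6 0.0124; the largest is M.
P(M) = C(3,0) × 0.76857^3 × 0.23143^0 = 1 × 0.45399418 × 1.0000 = 0.453994 (base)
P(M+4) = C(3,2) × 0.76857^1 × 0.23143^2 = 3 × 0.76857 × 0.05355984 = 0.123493
Relative intensity = 0.123493 / 0.453994 × 100 = 27.20

27.20%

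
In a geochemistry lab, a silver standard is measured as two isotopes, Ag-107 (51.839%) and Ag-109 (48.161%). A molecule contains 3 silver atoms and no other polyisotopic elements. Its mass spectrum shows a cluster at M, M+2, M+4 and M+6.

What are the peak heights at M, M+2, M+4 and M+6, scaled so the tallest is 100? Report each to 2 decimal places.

Each Ag atom is independently Ag-107 (p = 0.51839) or Ag-109 (q = 0.48161); the cluster is the binomial expansion (p + q)^3.
P(M) = 0.51839^3 = 0.139306
P(M+2) = 3 × 0.51839^2 × 0.48161^1 = 0.388267
P(M+4) = 3 × 0.51839^1 × 0.48161^2 = 0.360719
P(M+6) = 0.48161^3 = 0.111709
The M+2 peak is largest (0.388267); scaling to 100 gives 35.88 : 100.00 : 92.90 : 28.77.

35.88 : 100.00 : 92.90 : 28.77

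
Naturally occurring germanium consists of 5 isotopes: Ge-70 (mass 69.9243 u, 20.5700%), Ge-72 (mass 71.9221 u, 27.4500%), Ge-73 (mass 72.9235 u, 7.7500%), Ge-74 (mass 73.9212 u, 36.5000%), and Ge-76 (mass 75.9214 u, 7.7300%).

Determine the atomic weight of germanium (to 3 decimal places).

Weight each isotope mass by its fractional abundance: 0.205700 × 69.9243 + 0.274500 × 71.9221 + 0.077500 × 72.9235 + 0.365000 × 73.9212 + 0.077300 × 75.9214
= 14.38343 + 19.74262 + 5.65157 + 26.98124 + 5.86872 = 72.62758 u

72.628 u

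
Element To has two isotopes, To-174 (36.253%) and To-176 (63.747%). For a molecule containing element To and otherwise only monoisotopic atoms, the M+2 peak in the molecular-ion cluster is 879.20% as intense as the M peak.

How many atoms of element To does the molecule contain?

For n independent To atoms, I(M+2)/I(M) = n · (abundance To-176) / (abundance To-174) = n · 0.63747/0.36253.
n = 8.7920 × 0.36253/0.63747 = 5.00 ≈ 5

5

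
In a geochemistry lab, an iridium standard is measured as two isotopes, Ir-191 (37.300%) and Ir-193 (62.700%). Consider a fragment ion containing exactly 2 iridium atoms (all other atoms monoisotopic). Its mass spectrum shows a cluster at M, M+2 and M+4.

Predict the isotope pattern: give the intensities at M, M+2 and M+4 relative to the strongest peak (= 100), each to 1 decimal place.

29.7 : 100.0 : 84.0

The 2 Ir atoms are independent, so intensities follow the terms of (0.37300 + 0.62700)^2.
P(M) = 0.37300^2 = 0.139129
P(M+2) = 2 × 0.37300^1 × 0.62700^1 = 0.467742
P(M+4) = 0.62700^2 = 0.393129
The M+2 peak is largest (0.467742); scaling to 100 gives 29.7 : 100.0 : 84.0.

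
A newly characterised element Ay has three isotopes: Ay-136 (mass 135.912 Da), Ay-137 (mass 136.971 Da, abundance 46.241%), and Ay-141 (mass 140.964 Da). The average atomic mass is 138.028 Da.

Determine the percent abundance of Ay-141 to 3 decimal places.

Let x and y be the fractions of Ay-136 and Ay-141. Then x + y = 1 − 0.46241 = 0.53759 and 135.912x + 140.964y = 138.028 − 0.46241×136.971 = 74.69123989.
Substituting: 135.912x + 140.964(0.53759 − x) = 74.69123989
(135.912 − 140.964)x = -1.08959687  ⇒  x = 0.21568, y = 0.32191
Ay-136: 21.568%, Ay-141: 32.191%.

32.191%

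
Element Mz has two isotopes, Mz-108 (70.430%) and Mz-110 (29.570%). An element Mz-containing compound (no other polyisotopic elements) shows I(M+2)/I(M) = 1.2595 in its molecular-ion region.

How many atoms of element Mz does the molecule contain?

3

With n Mz atoms, P(M+2)/P(M) = C(n,1)·p^(n−1)q / p^n = n·q/p = n · 0.29570/0.70430.
n = 1.2595 × 0.70430/0.29570 = 3.00 ≈ 3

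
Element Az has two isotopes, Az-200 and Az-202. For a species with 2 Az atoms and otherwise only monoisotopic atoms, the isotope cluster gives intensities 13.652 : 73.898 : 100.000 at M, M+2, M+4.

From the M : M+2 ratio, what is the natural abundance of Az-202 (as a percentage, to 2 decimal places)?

Write p for the Az-200 fraction. I(M+2)/I(M) = [C(2,1)·p^1·(1−p)] / p^2 = 2·(1−p)/p = 73.898/13.652 = 5.4130
(1−p)/p = 5.4130/2 = 2.7065  ⇒  p = 1/(1 + 2.7065) = 0.2698
Az-200: 26.98%, Az-202: 73.02%.

73.02%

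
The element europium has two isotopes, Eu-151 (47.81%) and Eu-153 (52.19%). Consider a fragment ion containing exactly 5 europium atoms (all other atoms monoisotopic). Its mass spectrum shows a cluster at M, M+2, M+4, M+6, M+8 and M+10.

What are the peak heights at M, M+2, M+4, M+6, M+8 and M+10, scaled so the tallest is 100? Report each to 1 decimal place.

Expanding (0.4781 + 0.5219)^5:
P(M) = 0.4781^5 = 0.024980
P(M+2) = 5 × 0.4781^4 × 0.5219^1 = 0.136343
P(M+4) = 10 × 0.4781^3 × 0.5219^2 = 0.297667
P(M+6) = 10 × 0.4781^2 × 0.5219^3 = 0.324937
P(M+8) = 5 × 0.4781^1 × 0.5219^4 = 0.177353
P(M+10) = 0.5219^5 = 0.038720
The M+6 peak is largest (0.324937); scaling to 100 gives 7.7 : 42.0 : 91.6 : 100.0 : 54.6 : 11.9.

7.7 : 42.0 : 91.6 : 100.0 : 54.6 : 11.9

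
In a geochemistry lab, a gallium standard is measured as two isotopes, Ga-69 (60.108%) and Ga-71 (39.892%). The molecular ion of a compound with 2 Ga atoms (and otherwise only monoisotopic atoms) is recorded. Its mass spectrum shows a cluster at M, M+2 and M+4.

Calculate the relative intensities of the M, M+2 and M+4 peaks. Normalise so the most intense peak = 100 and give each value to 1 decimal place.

75.3 : 100.0 : 33.2

Each Ga atom is independently Ga-69 (p = 0.60108) or Ga-71 (q = 0.39892); the cluster is the binomial expansion (p + q)^2.
P(M) = 0.60108^2 = 0.361297
P(M+2) = 2 × 0.60108^1 × 0.39892^1 = 0.479566
P(M+4) = 0.39892^2 = 0.159137
The M+2 peak is largest (0.479566); scaling to 100 gives 75.3 : 100.0 : 33.2.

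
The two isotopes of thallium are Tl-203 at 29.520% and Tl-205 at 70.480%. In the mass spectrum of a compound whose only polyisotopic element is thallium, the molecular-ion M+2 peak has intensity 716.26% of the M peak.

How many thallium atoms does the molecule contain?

3

With n Tl atoms, P(M+2)/P(M) = C(n,1)·p^(n−1)q / p^n = n·q/p = n · 0.70480/0.29520.
n = 7.1626 × 0.29520/0.70480 = 3.00 ≈ 3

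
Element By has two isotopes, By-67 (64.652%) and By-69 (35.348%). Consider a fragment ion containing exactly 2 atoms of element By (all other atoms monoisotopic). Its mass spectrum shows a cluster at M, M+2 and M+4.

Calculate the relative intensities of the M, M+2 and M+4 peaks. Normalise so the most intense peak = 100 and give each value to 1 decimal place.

The 2 By atoms are independent, so intensities follow the terms of (0.64652 + 0.35348)^2.
P(M) = 0.64652^2 = 0.417988
P(M+2) = 2 × 0.64652^1 × 0.35348^1 = 0.457064
P(M+4) = 0.35348^2 = 0.124948
The M+2 peak is largest (0.457064); scaling to 100 gives 91.5 : 100.0 : 27.3.

91.5 : 100.0 : 27.3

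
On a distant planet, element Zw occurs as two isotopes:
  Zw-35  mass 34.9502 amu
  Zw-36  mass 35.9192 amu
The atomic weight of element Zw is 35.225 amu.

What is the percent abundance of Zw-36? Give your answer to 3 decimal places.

With x = fraction of Zw-35 (so Zw-36 is 1 − x):
34.9502·x + 35.9192·(1 − x) = 35.225
(34.9502 − 35.9192)·x = 35.225 − 35.9192
x = -0.6942 / -0.9690 = 0.71641 → 71.641% Zw-35, 28.359% Zw-36.

28.359%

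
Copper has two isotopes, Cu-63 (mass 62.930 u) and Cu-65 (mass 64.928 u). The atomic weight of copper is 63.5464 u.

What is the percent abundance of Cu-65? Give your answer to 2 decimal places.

Writing the weighted mean with unknown fraction x of Cu-63:
62.930·x + 64.928·(1 − x) = 63.5464
(62.930 − 64.928)·x = 63.5464 − 64.928
x = -1.3816 / -1.998 = 0.69149 → 69.15% Cu-63, 30.85% Cu-65.

30.85%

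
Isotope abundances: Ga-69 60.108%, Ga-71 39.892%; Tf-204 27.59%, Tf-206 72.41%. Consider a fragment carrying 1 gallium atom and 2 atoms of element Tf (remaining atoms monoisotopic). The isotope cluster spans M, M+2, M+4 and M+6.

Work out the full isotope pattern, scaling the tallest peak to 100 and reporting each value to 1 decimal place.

9.6 : 57.0 : 100.0 : 44.1

Gallium pattern (n=1): 0.60108 : 0.39892
Element Tf pattern (n=2): 0.07612081 : 0.39955838 : 0.52432081
Convolve the two distributions (both contribute in 2-u steps):
  M: 0.60108×0.07612081 = 0.045755
  M+2: 0.60108×0.39955838 + 0.39892×0.07612081 = 0.270533
  M+4: 0.60108×0.52432081 + 0.39892×0.39955838 = 0.474551
  M+6: 0.39892×0.52432081 = 0.209162
Scale to base peak (0.474551) = 100: 9.6 : 57.0 : 100.0 : 44.1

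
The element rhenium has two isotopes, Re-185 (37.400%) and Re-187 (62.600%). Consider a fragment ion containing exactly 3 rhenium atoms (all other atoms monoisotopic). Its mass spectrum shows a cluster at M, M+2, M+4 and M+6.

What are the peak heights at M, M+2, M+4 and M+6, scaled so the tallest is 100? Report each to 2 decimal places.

Expanding (0.37400 + 0.62600)^3:
P(M) = 0.37400^3 = 0.052314
P(M+2) = 3 × 0.37400^2 × 0.62600^1 = 0.262687
P(M+4) = 3 × 0.37400^1 × 0.62600^2 = 0.439685
P(M+6) = 0.62600^3 = 0.245314
The M+4 peak is largest (0.439685); scaling to 100 gives 11.90 : 59.74 : 100.00 : 55.79.

11.90 : 59.74 : 100.00 : 55.79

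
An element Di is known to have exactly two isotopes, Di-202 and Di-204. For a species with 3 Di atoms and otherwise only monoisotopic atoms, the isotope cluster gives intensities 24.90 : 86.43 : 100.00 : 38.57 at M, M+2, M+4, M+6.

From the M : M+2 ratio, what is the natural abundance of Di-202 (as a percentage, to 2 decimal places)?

46.36%

If p is the fraction of Di that is Di-202, then I(M+2)/I(M) = [C(3,1)·p^2·(1−p)] / p^3 = 3·(1−p)/p = 86.43/24.90 = 3.4711
(1−p)/p = 3.4711/3 = 1.1570  ⇒  p = 1/(1 + 1.1570) = 0.4636
Di-202: 46.36%, Di-204: 53.64%.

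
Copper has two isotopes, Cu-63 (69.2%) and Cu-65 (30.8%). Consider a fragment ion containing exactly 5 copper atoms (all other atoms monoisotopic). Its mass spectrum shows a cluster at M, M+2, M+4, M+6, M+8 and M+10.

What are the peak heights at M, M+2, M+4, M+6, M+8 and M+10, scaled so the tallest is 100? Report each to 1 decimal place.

44.9 : 100.0 : 89.0 : 39.6 : 8.8 : 0.8

Each Cu atom is independently Cu-63 (p = 0.692) or Cu-65 (q = 0.308); the cluster is the binomial expansion (p + q)^5.
P(M) = 0.692^5 = 0.158683
P(M+2) = 5 × 0.692^4 × 0.308^1 = 0.353139
P(M+4) = 10 × 0.692^3 × 0.308^2 = 0.314355
P(M+6) = 10 × 0.692^2 × 0.308^3 = 0.139915
P(M+8) = 5 × 0.692^1 × 0.308^4 = 0.031137
P(M+10) = 0.308^5 = 0.002772
The M+2 peak is largest (0.353139); scaling to 100 gives 44.9 : 100.0 : 89.0 : 39.6 : 8.8 : 0.8.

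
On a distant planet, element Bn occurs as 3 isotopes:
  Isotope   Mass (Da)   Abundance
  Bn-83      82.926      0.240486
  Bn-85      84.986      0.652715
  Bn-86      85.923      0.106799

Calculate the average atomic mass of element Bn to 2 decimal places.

84.59 Da

Ar = Σ fᵢ·mᵢ = 0.240486 × 82.926 + 0.652715 × 84.986 + 0.106799 × 85.923
= 19.9425 + 55.4716 + 9.1765 = 84.5906 Da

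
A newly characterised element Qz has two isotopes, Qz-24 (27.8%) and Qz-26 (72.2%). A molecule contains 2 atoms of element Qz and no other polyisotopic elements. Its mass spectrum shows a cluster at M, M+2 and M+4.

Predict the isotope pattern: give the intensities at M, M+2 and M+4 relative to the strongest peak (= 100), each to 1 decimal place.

14.8 : 77.0 : 100.0

Each Qz atom is independently Qz-24 (p = 0.278) or Qz-26 (q = 0.722); the cluster is the binomial expansion (p + q)^2.
P(M) = 0.278^2 = 0.077284
P(M+2) = 2 × 0.278^1 × 0.722^1 = 0.401432
P(M+4) = 0.722^2 = 0.521284
The M+4 peak is largest (0.521284); scaling to 100 gives 14.8 : 77.0 : 100.0.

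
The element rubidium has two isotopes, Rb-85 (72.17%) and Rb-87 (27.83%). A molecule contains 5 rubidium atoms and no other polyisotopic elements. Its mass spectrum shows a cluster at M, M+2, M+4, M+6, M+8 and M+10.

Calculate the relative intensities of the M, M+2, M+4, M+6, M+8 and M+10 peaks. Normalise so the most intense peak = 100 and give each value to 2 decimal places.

The 5 Rb atoms are independent, so intensities follow the terms of (0.7217 + 0.2783)^5.
P(M) = 0.7217^5 = 0.195787
P(M+2) = 5 × 0.7217^4 × 0.2783^1 = 0.377494
P(M+4) = 10 × 0.7217^3 × 0.2783^2 = 0.291136
P(M+6) = 10 × 0.7217^2 × 0.2783^3 = 0.112267
P(M+8) = 5 × 0.7217^1 × 0.2783^4 = 0.021646
P(M+10) = 0.2783^5 = 0.001669
The M+2 peak is largest (0.377494); scaling to 100 gives 51.86 : 100.00 : 77.12 : 29.74 : 5.73 : 0.44.

51.86 : 100.00 : 77.12 : 29.74 : 5.73 : 0.44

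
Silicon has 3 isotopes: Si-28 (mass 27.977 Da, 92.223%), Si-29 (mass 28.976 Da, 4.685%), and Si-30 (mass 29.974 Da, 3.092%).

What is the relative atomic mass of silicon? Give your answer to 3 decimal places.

Ar = Σ fᵢ·mᵢ = 0.92223 × 27.977 + 0.04685 × 28.976 + 0.03092 × 29.974
= 25.8012 + 1.3575 + 0.9268 = 28.0855 Da

28.086 Da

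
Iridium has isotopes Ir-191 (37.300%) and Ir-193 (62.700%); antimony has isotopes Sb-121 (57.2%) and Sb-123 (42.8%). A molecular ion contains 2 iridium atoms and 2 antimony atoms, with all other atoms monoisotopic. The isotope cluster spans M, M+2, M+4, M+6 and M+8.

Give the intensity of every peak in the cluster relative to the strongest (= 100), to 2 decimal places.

Iridium pattern (n=2): 0.139129 : 0.467742 : 0.393129
Antimony pattern (n=2): 0.327184 : 0.489632 : 0.183184
Convolve the two distributions (both contribute in 2-u steps):
  M: 0.139129×0.327184 = 0.045521
  M+2: 0.139129×0.489632 + 0.467742×0.327184 = 0.221160
  M+4: 0.139129×0.183184 + 0.467742×0.489632 + 0.393129×0.327184 = 0.383133
  M+6: 0.467742×0.183184 + 0.393129×0.489632 = 0.278171
  M+8: 0.393129×0.183184 = 0.072015
Scale to base peak (0.383133) = 100: 11.88 : 57.72 : 100.00 : 72.60 : 18.80

11.88 : 57.72 : 100.00 : 72.60 : 18.80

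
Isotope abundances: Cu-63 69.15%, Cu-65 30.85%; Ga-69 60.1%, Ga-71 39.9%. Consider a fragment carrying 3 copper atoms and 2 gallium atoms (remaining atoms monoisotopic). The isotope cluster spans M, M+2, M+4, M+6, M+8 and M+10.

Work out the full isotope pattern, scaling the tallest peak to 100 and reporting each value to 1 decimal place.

Copper pattern (n=3): 0.33065611 : 0.44254842 : 0.19743483 : 0.02936064
Gallium pattern (n=2): 0.361201 : 0.479598 : 0.159201
Convolve the two distributions (both contribute in 2-u steps):
  M: 0.33065611×0.361201 = 0.119433
  M+2: 0.33065611×0.479598 + 0.44254842×0.361201 = 0.318431
  M+4: 0.33065611×0.159201 + 0.44254842×0.479598 + 0.19743483×0.361201 = 0.336200
  M+6: 0.44254842×0.159201 + 0.19743483×0.479598 + 0.02936064×0.361201 = 0.175749
  M+8: 0.19743483×0.159201 + 0.02936064×0.479598 = 0.045513
  M+10: 0.02936064×0.159201 = 0.004674
Scale to base peak (0.336200) = 100: 35.5 : 94.7 : 100.0 : 52.3 : 13.5 : 1.4

35.5 : 94.7 : 100.0 : 52.3 : 13.5 : 1.4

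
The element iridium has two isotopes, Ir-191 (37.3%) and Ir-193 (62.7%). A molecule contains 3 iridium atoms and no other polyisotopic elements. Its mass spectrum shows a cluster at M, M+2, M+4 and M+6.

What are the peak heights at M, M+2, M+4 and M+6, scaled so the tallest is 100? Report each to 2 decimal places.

11.80 : 59.49 : 100.00 : 56.03

Each Ir atom is independently Ir-191 (p = 0.373) or Ir-193 (q = 0.627); the cluster is the binomial expansion (p + q)^3.
P(M) = 0.373^3 = 0.051895
P(M+2) = 3 × 0.373^2 × 0.627^1 = 0.261702
P(M+4) = 3 × 0.373^1 × 0.627^2 = 0.439911
P(M+6) = 0.627^3 = 0.246492
The M+4 peak is largest (0.439911); scaling to 100 gives 11.80 : 59.49 : 100.00 : 56.03.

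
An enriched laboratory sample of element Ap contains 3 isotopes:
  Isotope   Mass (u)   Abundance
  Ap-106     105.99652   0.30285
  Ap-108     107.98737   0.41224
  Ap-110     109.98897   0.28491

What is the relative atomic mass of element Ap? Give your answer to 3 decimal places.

Weight each isotope mass by its fractional abundance: 0.30285 × 105.99652 + 0.41224 × 107.98737 + 0.28491 × 109.98897
= 32.101046 + 44.516713 + 31.336957 = 107.954716 u

107.955 u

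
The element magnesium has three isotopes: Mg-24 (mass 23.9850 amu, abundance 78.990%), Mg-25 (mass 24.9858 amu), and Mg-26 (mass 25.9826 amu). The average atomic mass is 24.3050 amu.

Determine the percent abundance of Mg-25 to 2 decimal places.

10.00%

Let x and y be the fractions of Mg-25 and Mg-26. Then x + y = 1 − 0.78990 = 0.21010 and 24.9858x + 25.9826y = 24.3050 − 0.78990×23.9850 = 5.3592485.
Substituting: 24.9858x + 25.9826(0.21010 − x) = 5.3592485
(24.9858 − 25.9826)x = -0.09969576  ⇒  x = 0.10002, y = 0.11008
Mg-25: 10.00%, Mg-26: 11.01%.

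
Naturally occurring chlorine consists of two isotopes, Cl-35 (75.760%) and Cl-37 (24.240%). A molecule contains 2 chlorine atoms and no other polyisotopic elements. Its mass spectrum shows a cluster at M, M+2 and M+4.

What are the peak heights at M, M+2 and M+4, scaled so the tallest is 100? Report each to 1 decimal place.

100.0 : 64.0 : 10.2

Each Cl atom is independently Cl-35 (p = 0.75760) or Cl-37 (q = 0.24240); the cluster is the binomial expansion (p + q)^2.
P(M) = 0.75760^2 = 0.573958
P(M+2) = 2 × 0.75760^1 × 0.24240^1 = 0.367284
P(M+4) = 0.24240^2 = 0.058758
The M peak is largest (0.573958); scaling to 100 gives 100.0 : 64.0 : 10.2.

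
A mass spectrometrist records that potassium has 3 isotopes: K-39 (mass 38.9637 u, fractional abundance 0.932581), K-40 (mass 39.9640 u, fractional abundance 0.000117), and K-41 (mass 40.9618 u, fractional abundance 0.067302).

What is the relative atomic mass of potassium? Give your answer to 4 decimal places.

39.0983 u

Weight each isotope mass by its fractional abundance: 0.932581 × 38.9637 + 0.000117 × 39.9640 + 0.067302 × 40.9618
= 36.33681 + 0.00468 + 2.75681 = 39.09830 u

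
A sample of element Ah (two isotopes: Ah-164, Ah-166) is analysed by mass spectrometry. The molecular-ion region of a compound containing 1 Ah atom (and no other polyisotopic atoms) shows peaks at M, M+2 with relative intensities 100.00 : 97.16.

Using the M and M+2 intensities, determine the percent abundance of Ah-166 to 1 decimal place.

Write p for the Ah-164 fraction. I(M+2)/I(M) = [C(1,1)·p^0·(1−p)] / p^1 = 1·(1−p)/p = 97.16/100.00 = 0.9716
(1−p)/p = 0.9716/1 = 0.9716  ⇒  p = 1/(1 + 0.9716) = 0.5072
Ah-164: 50.7%, Ah-166: 49.3%.

49.3%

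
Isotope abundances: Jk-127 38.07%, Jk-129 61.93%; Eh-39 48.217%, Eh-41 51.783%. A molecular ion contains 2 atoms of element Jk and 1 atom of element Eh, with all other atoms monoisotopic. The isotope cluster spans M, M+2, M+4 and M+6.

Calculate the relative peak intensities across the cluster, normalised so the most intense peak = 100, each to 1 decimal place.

16.3 : 70.5 : 100.0 : 46.3

Element Jk pattern (n=2): 0.14493249 : 0.47153502 : 0.38353249
Element Eh pattern (n=1): 0.48217 : 0.51783
Convolve the two distributions (both contribute in 2-u steps):
  M: 0.14493249×0.48217 = 0.069882
  M+2: 0.14493249×0.51783 + 0.47153502×0.48217 = 0.302410
  M+4: 0.47153502×0.51783 + 0.38353249×0.48217 = 0.429103
  M+6: 0.38353249×0.51783 = 0.198605
Scale to base peak (0.429103) = 100: 16.3 : 70.5 : 100.0 : 46.3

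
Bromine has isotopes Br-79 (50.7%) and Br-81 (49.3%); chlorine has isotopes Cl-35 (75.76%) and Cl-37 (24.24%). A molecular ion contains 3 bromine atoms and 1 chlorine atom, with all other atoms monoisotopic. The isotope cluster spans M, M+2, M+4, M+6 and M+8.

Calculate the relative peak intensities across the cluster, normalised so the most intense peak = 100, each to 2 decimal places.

26.53 : 85.87 : 100.00 : 48.46 : 7.80

Bromine pattern (n=3): 0.13032384 : 0.38017547 : 0.36967753 : 0.11982316
Chlorine pattern (n=1): 0.7576 : 0.2424
Convolve the two distributions (both contribute in 2-u steps):
  M: 0.13032384×0.7576 = 0.098733
  M+2: 0.13032384×0.2424 + 0.38017547×0.7576 = 0.319611
  M+4: 0.38017547×0.2424 + 0.36967753×0.7576 = 0.372222
  M+6: 0.36967753×0.2424 + 0.11982316×0.7576 = 0.180388
  M+8: 0.11982316×0.2424 = 0.029045
Scale to base peak (0.372222) = 100: 26.53 : 85.87 : 100.00 : 48.46 : 7.80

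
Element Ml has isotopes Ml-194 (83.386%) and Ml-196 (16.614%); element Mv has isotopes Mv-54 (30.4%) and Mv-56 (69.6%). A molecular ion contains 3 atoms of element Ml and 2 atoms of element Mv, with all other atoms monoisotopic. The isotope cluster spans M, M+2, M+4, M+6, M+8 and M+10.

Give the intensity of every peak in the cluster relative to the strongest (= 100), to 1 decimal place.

12.3 : 63.9 : 100.0 : 45.5 : 8.2 : 0.5

Element Ml pattern (n=3): 0.57980162 : 0.34656264 : 0.06904986 : 0.00458588
Element Mv pattern (n=2): 0.092416 : 0.423168 : 0.484416
Convolve the two distributions (both contribute in 2-u steps):
  M: 0.57980162×0.092416 = 0.053583
  M+2: 0.57980162×0.423168 + 0.34656264×0.092416 = 0.277381
  M+4: 0.57980162×0.484416 + 0.34656264×0.423168 + 0.06904986×0.092416 = 0.433901
  M+6: 0.34656264×0.484416 + 0.06904986×0.423168 + 0.00458588×0.092416 = 0.197524
  M+8: 0.06904986×0.484416 + 0.00458588×0.423168 = 0.035389
  M+10: 0.00458588×0.484416 = 0.002221
Scale to base peak (0.433901) = 100: 12.3 : 63.9 : 100.0 : 45.5 : 8.2 : 0.5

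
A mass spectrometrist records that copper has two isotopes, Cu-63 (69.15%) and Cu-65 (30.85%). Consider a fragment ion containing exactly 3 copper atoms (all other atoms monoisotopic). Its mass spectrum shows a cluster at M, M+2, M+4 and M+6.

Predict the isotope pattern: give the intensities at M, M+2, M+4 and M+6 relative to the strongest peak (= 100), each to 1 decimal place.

74.7 : 100.0 : 44.6 : 6.6

The 3 Cu atoms are independent, so intensities follow the terms of (0.6915 + 0.3085)^3.
P(M) = 0.6915^3 = 0.330656
P(M+2) = 3 × 0.6915^2 × 0.3085^1 = 0.442548
P(M+4) = 3 × 0.6915^1 × 0.3085^2 = 0.197435
P(M+6) = 0.3085^3 = 0.029361
The M+2 peak is largest (0.442548); scaling to 100 gives 74.7 : 100.0 : 44.6 : 6.6.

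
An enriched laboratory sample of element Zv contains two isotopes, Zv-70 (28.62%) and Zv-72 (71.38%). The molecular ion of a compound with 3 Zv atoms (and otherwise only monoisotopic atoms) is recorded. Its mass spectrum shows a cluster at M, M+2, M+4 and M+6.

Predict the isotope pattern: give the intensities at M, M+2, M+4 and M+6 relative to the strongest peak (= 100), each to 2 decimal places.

Each Zv atom is independently Zv-70 (p = 0.2862) or Zv-72 (q = 0.7138); the cluster is the binomial expansion (p + q)^3.
P(M) = 0.2862^3 = 0.023443
P(M+2) = 3 × 0.2862^2 × 0.7138^1 = 0.175403
P(M+4) = 3 × 0.2862^1 × 0.7138^2 = 0.437466
P(M+6) = 0.7138^3 = 0.363689
The M+4 peak is largest (0.437466); scaling to 100 gives 5.36 : 40.10 : 100.00 : 83.14.

5.36 : 40.10 : 100.00 : 83.14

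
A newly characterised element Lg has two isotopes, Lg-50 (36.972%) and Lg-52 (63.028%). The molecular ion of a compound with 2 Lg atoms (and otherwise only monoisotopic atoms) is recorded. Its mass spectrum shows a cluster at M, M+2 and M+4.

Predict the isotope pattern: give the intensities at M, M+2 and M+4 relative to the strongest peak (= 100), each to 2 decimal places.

29.33 : 100.00 : 85.24

Expanding (0.36972 + 0.63028)^2:
P(M) = 0.36972^2 = 0.136693
P(M+2) = 2 × 0.36972^1 × 0.63028^1 = 0.466054
P(M+4) = 0.63028^2 = 0.397253
The M+2 peak is largest (0.466054); scaling to 100 gives 29.33 : 100.00 : 85.24.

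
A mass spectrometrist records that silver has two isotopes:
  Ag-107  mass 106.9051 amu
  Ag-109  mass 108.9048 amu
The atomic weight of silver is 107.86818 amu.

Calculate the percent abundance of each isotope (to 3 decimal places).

With x = fraction of Ag-107 (so Ag-109 is 1 − x):
106.9051·x + 108.9048·(1 − x) = 107.86818
(106.9051 − 108.9048)·x = 107.86818 − 108.9048
x = -1.03662 / -1.9997 = 0.51839 → 51.839% Ag-107, 48.161% Ag-109.

Ag-107: 51.839%, Ag-109: 48.161%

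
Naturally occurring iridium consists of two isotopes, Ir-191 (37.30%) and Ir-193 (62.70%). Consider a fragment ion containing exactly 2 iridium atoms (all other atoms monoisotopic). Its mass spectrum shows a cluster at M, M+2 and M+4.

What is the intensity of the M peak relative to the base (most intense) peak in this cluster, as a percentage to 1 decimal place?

29.7%

(0.3730 + 0.6270)^2 gives M 0.1391, M+2 0.4677, M+4 0.3931; the largest is M+2.
P(M+2) = C(2,1) × 0.3730^1 × 0.6270^1 = 2 × 0.3730 × 0.6270 = 0.467742 (base)
P(M) = C(2,0) × 0.3730^2 × 0.6270^0 = 1 × 0.139129 × 1.0000 = 0.139129
Relative intensity = 0.139129 / 0.467742 × 100 = 29.7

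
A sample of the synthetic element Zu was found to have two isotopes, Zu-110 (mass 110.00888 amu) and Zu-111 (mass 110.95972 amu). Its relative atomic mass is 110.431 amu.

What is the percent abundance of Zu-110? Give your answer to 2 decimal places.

With x = fraction of Zu-110 (so Zu-111 is 1 − x):
110.00888·x + 110.95972·(1 − x) = 110.431
(110.00888 − 110.95972)·x = 110.431 − 110.95972
x = -0.52872 / -0.95084 = 0.55606 → 55.61% Zu-110, 44.39% Zu-111.

55.61%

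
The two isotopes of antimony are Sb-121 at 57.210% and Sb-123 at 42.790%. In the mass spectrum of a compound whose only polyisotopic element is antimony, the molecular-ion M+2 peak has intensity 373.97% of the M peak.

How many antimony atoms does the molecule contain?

The M+2/M ratio from n Sb atoms is n · q/p = n · 0.42790/0.57210.
n = 3.7397 × 0.57210/0.42790 = 5.00 ≈ 5

5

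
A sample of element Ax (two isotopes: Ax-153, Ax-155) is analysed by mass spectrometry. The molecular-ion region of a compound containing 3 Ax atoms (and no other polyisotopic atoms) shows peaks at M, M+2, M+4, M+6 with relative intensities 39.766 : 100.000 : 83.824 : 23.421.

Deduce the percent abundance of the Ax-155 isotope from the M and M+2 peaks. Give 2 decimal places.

45.60%

Let p = fractional abundance of Ax-153. I(M+2)/I(M) = [C(3,1)·p^2·(1−p)] / p^3 = 3·(1−p)/p = 100.000/39.766 = 2.5147
(1−p)/p = 2.5147/3 = 0.8382  ⇒  p = 1/(1 + 0.8382) = 0.5440
Ax-153: 54.40%, Ax-155: 45.60%.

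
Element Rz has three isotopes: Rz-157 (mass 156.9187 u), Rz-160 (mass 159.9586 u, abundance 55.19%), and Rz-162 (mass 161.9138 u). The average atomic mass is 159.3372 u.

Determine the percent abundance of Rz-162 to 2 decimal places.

The remaining 44.81% is split between Rz-157 (fraction x) and Rz-162 (fraction 0.4481 − x).
Substituting: 156.9187x + 161.9138(0.4481 − x) = 71.05604866
(156.9187 − 161.9138)x = -1.49752512  ⇒  x = 0.29980, y = 0.14830
Rz-157: 29.98%, Rz-162: 14.83%.

14.83%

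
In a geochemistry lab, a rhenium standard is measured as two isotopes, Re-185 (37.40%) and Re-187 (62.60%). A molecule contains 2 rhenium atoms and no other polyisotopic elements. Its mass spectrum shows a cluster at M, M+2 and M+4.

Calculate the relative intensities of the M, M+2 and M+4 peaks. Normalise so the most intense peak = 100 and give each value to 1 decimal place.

29.9 : 100.0 : 83.7

Each Re atom is independently Re-185 (p = 0.3740) or Re-187 (q = 0.6260); the cluster is the binomial expansion (p + q)^2.
P(M) = 0.3740^2 = 0.139876
P(M+2) = 2 × 0.3740^1 × 0.6260^1 = 0.468248
P(M+4) = 0.6260^2 = 0.391876
The M+2 peak is largest (0.468248); scaling to 100 gives 29.9 : 100.0 : 83.7.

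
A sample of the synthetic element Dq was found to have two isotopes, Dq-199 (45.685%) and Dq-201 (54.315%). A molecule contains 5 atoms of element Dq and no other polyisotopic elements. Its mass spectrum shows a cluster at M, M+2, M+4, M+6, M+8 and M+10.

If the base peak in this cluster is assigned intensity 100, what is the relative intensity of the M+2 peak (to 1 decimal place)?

(0.45685 + 0.54315)^5 gives M 0.0199, M+2 0.1183, M+4 0.2813, M+6 0.3344, M+8 0.1988, M+10 0.0473; the largest is M+6.
P(M+6) = C(5,3) × 0.45685^2 × 0.54315^3 = 10 × 0.20871192 × 0.16023573 = 0.334431 (base)
P(M+2) = C(5,1) × 0.45685^4 × 0.54315^1 = 5 × 0.04356067 × 0.54315 = 0.118300
Relative intensity = 0.118300 / 0.334431 × 100 = 35.4

35.4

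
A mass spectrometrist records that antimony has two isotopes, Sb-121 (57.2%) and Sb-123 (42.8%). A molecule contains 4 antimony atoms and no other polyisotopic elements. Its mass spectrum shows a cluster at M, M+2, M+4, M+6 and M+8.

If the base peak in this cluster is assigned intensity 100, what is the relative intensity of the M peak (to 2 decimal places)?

Term probabilities: M 0.1070, M+2 0.3204, M+4 0.3596, M+6 0.1794, M+8 0.0336. Base peak = M+4.
P(M+4) = C(4,2) × 0.572^2 × 0.428^2 = 6 × 0.327184 × 0.183184 = 0.359609 (base)
P(M) = C(4,0) × 0.572^4 × 0.428^0 = 1 × 0.10704937 × 1.0000 = 0.107049
Relative intensity = 0.107049 / 0.359609 × 100 = 29.77

29.77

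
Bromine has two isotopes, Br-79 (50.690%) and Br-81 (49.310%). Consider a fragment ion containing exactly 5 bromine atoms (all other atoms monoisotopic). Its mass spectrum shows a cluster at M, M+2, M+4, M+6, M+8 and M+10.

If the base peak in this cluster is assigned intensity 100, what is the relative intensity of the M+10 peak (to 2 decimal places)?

(0.50690 + 0.49310)^5 gives M 0.0335, M+2 0.1628, M+4 0.3167, M+6 0.3081, M+8 0.1498, M+10 0.0292; the largest is M+4.
P(M+4) = C(5,2) × 0.50690^3 × 0.49310^2 = 10 × 0.13024674 × 0.24314761 = 0.316692 (base)
P(M+10) = C(5,5) × 0.50690^0 × 0.49310^5 = 1 × 1.0000 × 0.02915245 = 0.029152
Relative intensity = 0.029152 / 0.316692 × 100 = 9.21

9.21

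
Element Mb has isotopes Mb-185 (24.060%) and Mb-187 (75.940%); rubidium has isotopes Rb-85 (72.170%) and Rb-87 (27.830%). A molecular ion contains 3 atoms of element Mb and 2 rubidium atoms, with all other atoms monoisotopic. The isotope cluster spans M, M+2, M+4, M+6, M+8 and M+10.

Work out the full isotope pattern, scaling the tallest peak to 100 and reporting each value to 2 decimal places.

Element Mb pattern (n=3): 0.01392794 : 0.13188126 : 0.41625366 : 0.43793714
Rubidium pattern (n=2): 0.52085089 : 0.40169822 : 0.07745089
Convolve the two distributions (both contribute in 2-u steps):
  M: 0.01392794×0.52085089 = 0.007254
  M+2: 0.01392794×0.40169822 + 0.13188126×0.52085089 = 0.074285
  M+4: 0.01392794×0.07745089 + 0.13188126×0.40169822 + 0.41625366×0.52085089 = 0.270861
  M+6: 0.13188126×0.07745089 + 0.41625366×0.40169822 + 0.43793714×0.52085089 = 0.405523
  M+8: 0.41625366×0.07745089 + 0.43793714×0.40169822 = 0.208158
  M+10: 0.43793714×0.07745089 = 0.033919
Scale to base peak (0.405523) = 100: 1.79 : 18.32 : 66.79 : 100.00 : 51.33 : 8.36

1.79 : 18.32 : 66.79 : 100.00 : 51.33 : 8.36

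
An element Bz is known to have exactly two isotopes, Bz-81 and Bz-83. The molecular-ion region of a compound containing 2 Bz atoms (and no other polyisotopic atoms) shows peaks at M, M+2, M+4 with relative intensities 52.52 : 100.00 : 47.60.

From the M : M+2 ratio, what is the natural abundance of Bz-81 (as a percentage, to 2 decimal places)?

Let p = fractional abundance of Bz-81. I(M+2)/I(M) = [C(2,1)·p^1·(1−p)] / p^2 = 2·(1−p)/p = 100.00/52.52 = 1.9040
(1−p)/p = 1.9040/2 = 0.9520  ⇒  p = 1/(1 + 0.9520) = 0.5123
Bz-81: 51.23%, Bz-83: 48.77%.

51.23%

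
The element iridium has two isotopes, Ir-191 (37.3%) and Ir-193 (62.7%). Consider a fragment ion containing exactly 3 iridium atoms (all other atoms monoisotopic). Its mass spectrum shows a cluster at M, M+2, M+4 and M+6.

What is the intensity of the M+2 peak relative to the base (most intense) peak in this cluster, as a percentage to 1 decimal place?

59.5%

Binomial terms of (0.373 + 0.627)^3: M 0.0519, M+2 0.2617, M+4 0.4399, M+6 0.2465 → M+4 is the base peak.
P(M+4) = C(3,2) × 0.373^1 × 0.627^2 = 3 × 0.3730 × 0.393129 = 0.439911 (base)
P(M+2) = C(3,1) × 0.373^2 × 0.627^1 = 3 × 0.139129 × 0.6270 = 0.261702
Relative intensity = 0.261702 / 0.439911 × 100 = 59.5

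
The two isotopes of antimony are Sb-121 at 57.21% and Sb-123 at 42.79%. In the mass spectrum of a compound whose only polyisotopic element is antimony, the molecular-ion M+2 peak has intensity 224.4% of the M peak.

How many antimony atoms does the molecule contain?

The M+2/M ratio from n Sb atoms is n · q/p = n · 0.4279/0.5721.
n = 2.244 × 0.5721/0.4279 = 3.00 ≈ 3

3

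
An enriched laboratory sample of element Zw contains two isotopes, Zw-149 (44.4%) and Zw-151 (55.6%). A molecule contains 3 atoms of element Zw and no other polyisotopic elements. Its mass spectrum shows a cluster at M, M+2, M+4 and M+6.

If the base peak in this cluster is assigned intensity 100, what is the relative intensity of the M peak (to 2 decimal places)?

21.26

Term probabilities: M 0.0875, M+2 0.3288, M+4 0.4118, M+6 0.1719. Base peak = M+4.
P(M+4) = C(3,2) × 0.444^1 × 0.556^2 = 3 × 0.4440 × 0.309136 = 0.411769 (base)
P(M) = C(3,0) × 0.444^3 × 0.556^0 = 1 × 0.08752838 × 1.0000 = 0.087528
Relative intensity = 0.087528 / 0.411769 × 100 = 21.26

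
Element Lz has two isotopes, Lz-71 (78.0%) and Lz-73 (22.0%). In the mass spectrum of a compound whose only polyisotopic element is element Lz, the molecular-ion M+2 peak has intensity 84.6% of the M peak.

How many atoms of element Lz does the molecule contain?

3

With n Lz atoms, P(M+2)/P(M) = C(n,1)·p^(n−1)q / p^n = n·q/p = n · 0.220/0.780.
n = 0.846 × 0.780/0.220 = 3.00 ≈ 3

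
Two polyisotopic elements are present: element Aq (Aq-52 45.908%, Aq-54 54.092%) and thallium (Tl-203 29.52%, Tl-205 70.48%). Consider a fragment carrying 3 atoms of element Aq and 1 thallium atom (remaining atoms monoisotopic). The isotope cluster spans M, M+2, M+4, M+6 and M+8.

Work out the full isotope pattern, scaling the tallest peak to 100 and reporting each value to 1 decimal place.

7.9 : 47.0 : 100.0 : 91.9 : 31.0

Element Aq pattern (n=3): 0.09675315 : 0.34200389 : 0.40297278 : 0.15827019
Thallium pattern (n=1): 0.2952 : 0.7048
Convolve the two distributions (both contribute in 2-u steps):
  M: 0.09675315×0.2952 = 0.028562
  M+2: 0.09675315×0.7048 + 0.34200389×0.2952 = 0.169151
  M+4: 0.34200389×0.7048 + 0.40297278×0.2952 = 0.360002
  M+6: 0.40297278×0.7048 + 0.15827019×0.2952 = 0.330737
  M+8: 0.15827019×0.7048 = 0.111549
Scale to base peak (0.360002) = 100: 7.9 : 47.0 : 100.0 : 91.9 : 31.0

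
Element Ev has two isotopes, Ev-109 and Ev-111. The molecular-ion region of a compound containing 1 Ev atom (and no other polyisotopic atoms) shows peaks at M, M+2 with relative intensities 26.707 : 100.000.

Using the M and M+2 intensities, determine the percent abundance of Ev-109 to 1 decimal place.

21.1%

If p is the fraction of Ev that is Ev-109, then I(M+2)/I(M) = [C(1,1)·p^0·(1−p)] / p^1 = 1·(1−p)/p = 100.000/26.707 = 3.7443
(1−p)/p = 3.7443/1 = 3.7443  ⇒  p = 1/(1 + 3.7443) = 0.2108
Ev-109: 21.1%, Ev-111: 78.9%.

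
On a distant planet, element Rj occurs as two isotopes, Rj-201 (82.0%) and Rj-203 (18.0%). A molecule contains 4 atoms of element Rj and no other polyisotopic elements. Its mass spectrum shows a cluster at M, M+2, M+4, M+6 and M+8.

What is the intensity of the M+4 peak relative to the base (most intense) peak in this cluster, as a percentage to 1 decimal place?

28.9%

(0.820 + 0.180)^4 gives M 0.4521, M+2 0.3970, M+4 0.1307, M+6 0.0191, M+8 0.0010; the largest is M.
P(M) = C(4,0) × 0.820^4 × 0.180^0 = 1 × 0.45212176 × 1.0000 = 0.452122 (base)
P(M+4) = C(4,2) × 0.820^2 × 0.180^2 = 6 × 0.6724 × 0.0324 = 0.130715
Relative intensity = 0.130715 / 0.452122 × 100 = 28.9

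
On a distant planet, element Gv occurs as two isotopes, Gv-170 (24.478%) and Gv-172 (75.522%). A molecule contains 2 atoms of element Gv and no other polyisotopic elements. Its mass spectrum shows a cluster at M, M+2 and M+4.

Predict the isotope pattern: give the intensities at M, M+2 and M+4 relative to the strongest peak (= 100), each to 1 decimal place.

Expanding (0.24478 + 0.75522)^2:
P(M) = 0.24478^2 = 0.059917
P(M+2) = 2 × 0.24478^1 × 0.75522^1 = 0.369726
P(M+4) = 0.75522^2 = 0.570357
The M+4 peak is largest (0.570357); scaling to 100 gives 10.5 : 64.8 : 100.0.

10.5 : 64.8 : 100.0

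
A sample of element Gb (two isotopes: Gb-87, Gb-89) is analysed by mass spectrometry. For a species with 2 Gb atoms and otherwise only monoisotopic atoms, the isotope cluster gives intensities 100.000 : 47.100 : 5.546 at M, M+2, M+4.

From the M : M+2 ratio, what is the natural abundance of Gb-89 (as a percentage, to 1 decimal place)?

If p is the fraction of Gb that is Gb-87, then I(M+2)/I(M) = [C(2,1)·p^1·(1−p)] / p^2 = 2·(1−p)/p = 47.100/100.000 = 0.4710
(1−p)/p = 0.4710/2 = 0.2355  ⇒  p = 1/(1 + 0.2355) = 0.8094
Gb-87: 80.9%, Gb-89: 19.1%.

19.1%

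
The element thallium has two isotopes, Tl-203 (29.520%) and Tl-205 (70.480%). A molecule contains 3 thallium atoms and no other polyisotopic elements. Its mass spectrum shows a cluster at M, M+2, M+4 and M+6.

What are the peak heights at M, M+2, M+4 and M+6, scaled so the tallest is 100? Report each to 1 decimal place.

Each Tl atom is independently Tl-203 (p = 0.29520) or Tl-205 (q = 0.70480); the cluster is the binomial expansion (p + q)^3.
P(M) = 0.29520^3 = 0.025725
P(M+2) = 3 × 0.29520^2 × 0.70480^1 = 0.184255
P(M+4) = 3 × 0.29520^1 × 0.70480^2 = 0.439916
P(M+6) = 0.70480^3 = 0.350104
The M+4 peak is largest (0.439916); scaling to 100 gives 5.8 : 41.9 : 100.0 : 79.6.

5.8 : 41.9 : 100.0 : 79.6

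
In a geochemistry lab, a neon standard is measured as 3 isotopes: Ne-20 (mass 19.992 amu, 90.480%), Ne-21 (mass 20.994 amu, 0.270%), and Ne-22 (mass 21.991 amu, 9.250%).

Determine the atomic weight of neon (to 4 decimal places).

Ar = Σ fᵢ·mᵢ = 0.90480 × 19.992 + 0.00270 × 20.994 + 0.09250 × 21.991
= 18.08876 + 0.05668 + 2.03417 = 20.17961 amu

20.1796 amu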